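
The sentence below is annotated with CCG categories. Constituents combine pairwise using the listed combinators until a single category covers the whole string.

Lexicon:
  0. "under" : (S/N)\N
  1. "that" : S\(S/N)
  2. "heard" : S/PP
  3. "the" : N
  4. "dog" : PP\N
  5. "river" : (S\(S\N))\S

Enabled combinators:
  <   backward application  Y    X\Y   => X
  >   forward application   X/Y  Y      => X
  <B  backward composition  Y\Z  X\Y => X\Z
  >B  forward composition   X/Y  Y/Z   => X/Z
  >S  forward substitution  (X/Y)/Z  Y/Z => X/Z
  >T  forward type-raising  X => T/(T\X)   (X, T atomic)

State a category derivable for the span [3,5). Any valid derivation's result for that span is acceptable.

PP

[0,6] S   <
  [0,2] S\N   <B
    [0,1] "under" : (S/N)\N
    [1,2] "that" : S\(S/N)
  [2,6] S\(S\N)   <
    [2,5] S   >
      [2,3] "heard" : S/PP
      [3,5] PP   <
        [3,4] "the" : N
        [4,5] "dog" : PP\N
    [5,6] "river" : (S\(S\N))\S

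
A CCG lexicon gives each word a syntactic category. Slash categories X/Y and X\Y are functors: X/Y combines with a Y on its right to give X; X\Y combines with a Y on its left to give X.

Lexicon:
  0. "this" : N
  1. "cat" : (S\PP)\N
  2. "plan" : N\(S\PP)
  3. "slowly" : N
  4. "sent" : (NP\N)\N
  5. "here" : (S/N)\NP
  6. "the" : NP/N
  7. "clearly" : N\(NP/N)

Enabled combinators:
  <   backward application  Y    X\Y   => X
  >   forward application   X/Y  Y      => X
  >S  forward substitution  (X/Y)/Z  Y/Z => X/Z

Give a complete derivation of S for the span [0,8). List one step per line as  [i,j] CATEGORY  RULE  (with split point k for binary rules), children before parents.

[0,8] S   >
  [0,6] S/N   <
    [0,5] NP   <
      [0,3] N   <
        [0,2] S\PP   <
          [0,1] "this" : N
          [1,2] "cat" : (S\PP)\N
        [2,3] "plan" : N\(S\PP)
      [3,5] NP\N   <
        [3,4] "slowly" : N
        [4,5] "sent" : (NP\N)\N
    [5,6] "here" : (S/N)\NP
  [6,8] N   <
    [6,7] "the" : NP/N
    [7,8] "clearly" : N\(NP/N)

[0,1] N  lex  "this"
[1,2] (S\PP)\N  lex  "cat"
[0,2] S\PP  <  k=1
[2,3] N\(S\PP)  lex  "plan"
[0,3] N  <  k=2
[3,4] N  lex  "slowly"
[4,5] (NP\N)\N  lex  "sent"
[3,5] NP\N  <  k=4
[0,5] NP  <  k=3
[5,6] (S/N)\NP  lex  "here"
[0,6] S/N  <  k=5
[6,7] NP/N  lex  "the"
[7,8] N\(NP/N)  lex  "clearly"
[6,8] N  <  k=7
[0,8] S  >  k=6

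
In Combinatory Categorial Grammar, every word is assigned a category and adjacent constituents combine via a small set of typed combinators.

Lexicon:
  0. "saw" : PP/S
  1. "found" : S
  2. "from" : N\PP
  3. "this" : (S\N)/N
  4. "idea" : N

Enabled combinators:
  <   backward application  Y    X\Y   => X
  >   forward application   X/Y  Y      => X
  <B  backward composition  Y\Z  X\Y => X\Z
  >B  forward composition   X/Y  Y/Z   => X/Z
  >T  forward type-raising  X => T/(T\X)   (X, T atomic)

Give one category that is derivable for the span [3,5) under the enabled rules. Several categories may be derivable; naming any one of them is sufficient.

[0,5] S   <
  [0,3] N   <
    [0,2] PP   >
      [0,1] "saw" : PP/S
      [1,2] "found" : S
    [2,3] "from" : N\PP
  [3,5] S\N   >
    [3,4] "this" : (S\N)/N
    [4,5] "idea" : N

S\N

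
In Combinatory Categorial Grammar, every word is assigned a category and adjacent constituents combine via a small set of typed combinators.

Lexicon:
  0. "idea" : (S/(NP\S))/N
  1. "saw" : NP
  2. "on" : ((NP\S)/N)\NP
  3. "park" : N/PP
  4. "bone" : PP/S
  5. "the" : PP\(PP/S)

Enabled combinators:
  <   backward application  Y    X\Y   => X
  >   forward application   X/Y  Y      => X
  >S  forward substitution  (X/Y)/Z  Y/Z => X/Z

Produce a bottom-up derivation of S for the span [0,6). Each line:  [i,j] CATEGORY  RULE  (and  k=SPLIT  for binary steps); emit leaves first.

[0,1] (S/(NP\S))/N  lex  "idea"
[1,2] NP  lex  "saw"
[2,3] ((NP\S)/N)\NP  lex  "on"
[1,3] (NP\S)/N  <  k=2
[0,3] S/N  >S  k=1
[3,4] N/PP  lex  "park"
[4,5] PP/S  lex  "bone"
[5,6] PP\(PP/S)  lex  "the"
[4,6] PP  <  k=5
[3,6] N  >  k=4
[0,6] S  >  k=3

[0,6] S   >
  [0,3] S/N   >S
    [0,1] "idea" : (S/(NP\S))/N
    [1,3] (NP\S)/N   <
      [1,2] "saw" : NP
      [2,3] "on" : ((NP\S)/N)\NP
  [3,6] N   >
    [3,4] "park" : N/PP
    [4,6] PP   <
      [4,5] "bone" : PP/S
      [5,6] "the" : PP\(PP/S)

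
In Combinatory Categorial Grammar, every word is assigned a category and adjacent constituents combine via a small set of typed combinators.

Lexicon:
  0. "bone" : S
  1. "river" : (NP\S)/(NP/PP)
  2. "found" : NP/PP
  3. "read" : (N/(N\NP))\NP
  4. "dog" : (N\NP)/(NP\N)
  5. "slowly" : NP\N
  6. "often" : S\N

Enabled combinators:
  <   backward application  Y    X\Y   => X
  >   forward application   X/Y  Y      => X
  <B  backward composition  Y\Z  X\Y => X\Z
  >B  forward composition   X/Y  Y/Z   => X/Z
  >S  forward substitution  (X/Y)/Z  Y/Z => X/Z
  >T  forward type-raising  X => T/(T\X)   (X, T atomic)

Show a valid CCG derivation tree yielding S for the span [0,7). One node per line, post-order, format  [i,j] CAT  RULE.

[0,7] S   <
  [0,6] N   >
    [0,4] N/(N\NP)   <
      [0,3] NP   <
        [0,1] "bone" : S
        [1,3] NP\S   >
          [1,2] "river" : (NP\S)/(NP/PP)
          [2,3] "found" : NP/PP
      [3,4] "read" : (N/(N\NP))\NP
    [4,6] N\NP   >
      [4,5] "dog" : (N\NP)/(NP\N)
      [5,6] "slowly" : NP\N
  [6,7] "often" : S\N

[0,1] S  lex  "bone"
[1,2] (NP\S)/(NP/PP)  lex  "river"
[2,3] NP/PP  lex  "found"
[1,3] NP\S  >  k=2
[0,3] NP  <  k=1
[3,4] (N/(N\NP))\NP  lex  "read"
[0,4] N/(N\NP)  <  k=3
[4,5] (N\NP)/(NP\N)  lex  "dog"
[5,6] NP\N  lex  "slowly"
[4,6] N\NP  >  k=5
[0,6] N  >  k=4
[6,7] S\N  lex  "often"
[0,7] S  <  k=6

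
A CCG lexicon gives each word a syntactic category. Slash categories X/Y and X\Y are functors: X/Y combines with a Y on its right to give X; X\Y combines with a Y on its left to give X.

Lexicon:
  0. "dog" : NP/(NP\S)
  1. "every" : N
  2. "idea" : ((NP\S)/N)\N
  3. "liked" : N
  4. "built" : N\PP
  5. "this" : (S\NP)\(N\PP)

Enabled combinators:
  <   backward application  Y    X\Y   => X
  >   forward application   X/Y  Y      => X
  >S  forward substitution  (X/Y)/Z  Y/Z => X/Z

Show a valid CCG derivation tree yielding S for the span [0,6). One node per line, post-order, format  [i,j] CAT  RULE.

[0,1] NP/(NP\S)  lex  "dog"
[1,2] N  lex  "every"
[2,3] ((NP\S)/N)\N  lex  "idea"
[1,3] (NP\S)/N  <  k=2
[3,4] N  lex  "liked"
[1,4] NP\S  >  k=3
[0,4] NP  >  k=1
[4,5] N\PP  lex  "built"
[5,6] (S\NP)\(N\PP)  lex  "this"
[4,6] S\NP  <  k=5
[0,6] S  <  k=4

[0,6] S   <
  [0,4] NP   >
    [0,1] "dog" : NP/(NP\S)
    [1,4] NP\S   >
      [1,3] (NP\S)/N   <
        [1,2] "every" : N
        [2,3] "idea" : ((NP\S)/N)\N
      [3,4] "liked" : N
  [4,6] S\NP   <
    [4,5] "built" : N\PP
    [5,6] "this" : (S\NP)\(N\PP)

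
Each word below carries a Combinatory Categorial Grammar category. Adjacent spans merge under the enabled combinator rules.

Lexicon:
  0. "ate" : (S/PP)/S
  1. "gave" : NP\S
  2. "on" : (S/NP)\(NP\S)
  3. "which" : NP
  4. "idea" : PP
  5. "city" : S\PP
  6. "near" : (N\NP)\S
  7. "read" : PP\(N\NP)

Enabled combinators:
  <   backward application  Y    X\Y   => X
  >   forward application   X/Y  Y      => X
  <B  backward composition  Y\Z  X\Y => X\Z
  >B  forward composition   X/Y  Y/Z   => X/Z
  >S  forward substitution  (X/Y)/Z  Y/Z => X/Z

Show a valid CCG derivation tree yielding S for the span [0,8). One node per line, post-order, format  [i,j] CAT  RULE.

[0,1] (S/PP)/S  lex  "ate"
[1,2] NP\S  lex  "gave"
[2,3] (S/NP)\(NP\S)  lex  "on"
[1,3] S/NP  <  k=2
[3,4] NP  lex  "which"
[1,4] S  >  k=3
[0,4] S/PP  >  k=1
[4,5] PP  lex  "idea"
[5,6] S\PP  lex  "city"
[4,6] S  <  k=5
[6,7] (N\NP)\S  lex  "near"
[7,8] PP\(N\NP)  lex  "read"
[6,8] PP\S  <B  k=7
[4,8] PP  <  k=6
[0,8] S  >  k=4

[0,8] S   >
  [0,4] S/PP   >
    [0,1] "ate" : (S/PP)/S
    [1,4] S   >
      [1,3] S/NP   <
        [1,2] "gave" : NP\S
        [2,3] "on" : (S/NP)\(NP\S)
      [3,4] "which" : NP
  [4,8] PP   <
    [4,6] S   <
      [4,5] "idea" : PP
      [5,6] "city" : S\PP
    [6,8] PP\S   <B
      [6,7] "near" : (N\NP)\S
      [7,8] "read" : PP\(N\NP)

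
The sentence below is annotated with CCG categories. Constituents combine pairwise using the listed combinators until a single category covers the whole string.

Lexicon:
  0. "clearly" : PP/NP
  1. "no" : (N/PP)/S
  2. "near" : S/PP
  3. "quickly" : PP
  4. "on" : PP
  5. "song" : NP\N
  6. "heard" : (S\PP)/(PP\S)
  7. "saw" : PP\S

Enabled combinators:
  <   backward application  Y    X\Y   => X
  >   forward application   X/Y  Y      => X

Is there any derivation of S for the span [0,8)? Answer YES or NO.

[0,8] S   <
  [0,6] PP   >
    [0,1] "clearly" : PP/NP
    [1,6] NP   <
      [1,5] N   >
        [1,4] N/PP   >
          [1,2] "no" : (N/PP)/S
          [2,4] S   >
            [2,3] "near" : S/PP
            [3,4] "quickly" : PP
        [4,5] "on" : PP
      [5,6] "song" : NP\N
  [6,8] S\PP   >
    [6,7] "heard" : (S\PP)/(PP\S)
    [7,8] "saw" : PP\S

YES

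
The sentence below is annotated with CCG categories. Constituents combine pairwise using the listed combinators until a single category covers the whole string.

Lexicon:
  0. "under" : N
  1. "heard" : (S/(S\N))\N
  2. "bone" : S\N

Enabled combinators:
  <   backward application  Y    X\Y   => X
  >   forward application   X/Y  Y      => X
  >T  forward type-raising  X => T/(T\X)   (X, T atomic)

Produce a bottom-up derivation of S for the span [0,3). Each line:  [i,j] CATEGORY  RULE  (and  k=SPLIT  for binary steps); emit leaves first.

[0,3] S   >
  [0,2] S/(S\N)   <
    [0,1] "under" : N
    [1,2] "heard" : (S/(S\N))\N
  [2,3] "bone" : S\N

[0,1] N  lex  "under"
[1,2] (S/(S\N))\N  lex  "heard"
[0,2] S/(S\N)  <  k=1
[2,3] S\N  lex  "bone"
[0,3] S  >  k=2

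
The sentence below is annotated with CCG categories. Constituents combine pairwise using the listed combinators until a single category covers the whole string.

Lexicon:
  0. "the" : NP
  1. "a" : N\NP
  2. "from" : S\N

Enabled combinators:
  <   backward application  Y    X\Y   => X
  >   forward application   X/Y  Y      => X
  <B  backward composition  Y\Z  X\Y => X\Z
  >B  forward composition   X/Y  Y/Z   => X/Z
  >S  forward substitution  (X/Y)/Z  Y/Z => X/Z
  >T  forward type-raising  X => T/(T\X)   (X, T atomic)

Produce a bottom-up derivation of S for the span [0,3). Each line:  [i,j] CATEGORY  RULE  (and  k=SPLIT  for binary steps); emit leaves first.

[0,1] NP  lex  "the"
[1,2] N\NP  lex  "a"
[2,3] S\N  lex  "from"
[1,3] S\NP  <B  k=2
[0,3] S  <  k=1

[0,3] S   <
  [0,1] "the" : NP
  [1,3] S\NP   <B
    [1,2] "a" : N\NP
    [2,3] "from" : S\N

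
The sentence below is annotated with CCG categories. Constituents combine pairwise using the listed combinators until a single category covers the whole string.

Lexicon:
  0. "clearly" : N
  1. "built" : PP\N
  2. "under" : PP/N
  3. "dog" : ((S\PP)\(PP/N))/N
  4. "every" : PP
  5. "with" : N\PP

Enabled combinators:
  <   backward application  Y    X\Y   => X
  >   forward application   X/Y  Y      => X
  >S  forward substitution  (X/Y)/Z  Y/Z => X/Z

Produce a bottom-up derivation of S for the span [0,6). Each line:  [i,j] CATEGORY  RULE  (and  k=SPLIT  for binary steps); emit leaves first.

[0,6] S   <
  [0,2] PP   <
    [0,1] "clearly" : N
    [1,2] "built" : PP\N
  [2,6] S\PP   <
    [2,3] "under" : PP/N
    [3,6] (S\PP)\(PP/N)   >
      [3,4] "dog" : ((S\PP)\(PP/N))/N
      [4,6] N   <
        [4,5] "every" : PP
        [5,6] "with" : N\PP

[0,1] N  lex  "clearly"
[1,2] PP\N  lex  "built"
[0,2] PP  <  k=1
[2,3] PP/N  lex  "under"
[3,4] ((S\PP)\(PP/N))/N  lex  "dog"
[4,5] PP  lex  "every"
[5,6] N\PP  lex  "with"
[4,6] N  <  k=5
[3,6] (S\PP)\(PP/N)  >  k=4
[2,6] S\PP  <  k=3
[0,6] S  <  k=2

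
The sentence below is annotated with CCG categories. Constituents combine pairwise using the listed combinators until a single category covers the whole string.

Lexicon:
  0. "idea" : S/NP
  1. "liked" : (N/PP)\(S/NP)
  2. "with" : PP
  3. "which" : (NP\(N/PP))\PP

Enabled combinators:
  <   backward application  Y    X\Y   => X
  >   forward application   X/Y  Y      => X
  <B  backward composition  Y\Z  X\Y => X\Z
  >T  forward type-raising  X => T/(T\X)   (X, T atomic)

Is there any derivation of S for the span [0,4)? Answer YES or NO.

S/NP (N/PP)\(S/NP) PP (NP\(N/PP))\PP
CKY chart[0,4] = {N/(N\NP), NP, NP/(NP\NP), PP/(PP\NP), S/(S\NP)}; S ∉ chart

NO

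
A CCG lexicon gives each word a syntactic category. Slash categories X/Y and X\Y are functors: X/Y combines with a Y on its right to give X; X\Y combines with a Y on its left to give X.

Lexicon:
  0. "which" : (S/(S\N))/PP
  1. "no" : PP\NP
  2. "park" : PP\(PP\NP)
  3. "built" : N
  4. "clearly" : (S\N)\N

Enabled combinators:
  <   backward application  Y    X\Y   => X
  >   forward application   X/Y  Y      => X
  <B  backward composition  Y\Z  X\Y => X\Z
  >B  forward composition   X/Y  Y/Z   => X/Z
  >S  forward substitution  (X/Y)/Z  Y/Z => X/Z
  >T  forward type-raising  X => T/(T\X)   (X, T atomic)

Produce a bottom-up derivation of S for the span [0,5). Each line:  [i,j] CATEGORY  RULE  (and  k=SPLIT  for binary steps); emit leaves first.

[0,5] S   >
  [0,3] S/(S\N)   >
    [0,1] "which" : (S/(S\N))/PP
    [1,3] PP   <
      [1,2] "no" : PP\NP
      [2,3] "park" : PP\(PP\NP)
  [3,5] S\N   <
    [3,4] "built" : N
    [4,5] "clearly" : (S\N)\N

[0,1] (S/(S\N))/PP  lex  "which"
[1,2] PP\NP  lex  "no"
[2,3] PP\(PP\NP)  lex  "park"
[1,3] PP  <  k=2
[0,3] S/(S\N)  >  k=1
[3,4] N  lex  "built"
[4,5] (S\N)\N  lex  "clearly"
[3,5] S\N  <  k=4
[0,5] S  >  k=3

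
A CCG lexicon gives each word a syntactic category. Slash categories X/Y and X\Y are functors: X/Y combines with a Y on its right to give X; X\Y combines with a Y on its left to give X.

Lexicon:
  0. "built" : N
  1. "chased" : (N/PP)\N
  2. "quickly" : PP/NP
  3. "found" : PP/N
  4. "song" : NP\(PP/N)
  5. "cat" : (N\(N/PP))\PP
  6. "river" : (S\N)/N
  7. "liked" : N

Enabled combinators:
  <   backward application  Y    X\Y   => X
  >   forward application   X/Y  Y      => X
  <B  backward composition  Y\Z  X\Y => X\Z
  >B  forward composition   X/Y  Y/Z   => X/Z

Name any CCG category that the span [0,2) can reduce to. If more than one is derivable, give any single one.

[0,8] S   <
  [0,6] N   <
    [0,2] N/PP   <
      [0,1] "built" : N
      [1,2] "chased" : (N/PP)\N
    [2,6] N\(N/PP)   <
      [2,5] PP   >
        [2,3] "quickly" : PP/NP
        [3,5] NP   <
          [3,4] "found" : PP/N
          [4,5] "song" : NP\(PP/N)
      [5,6] "cat" : (N\(N/PP))\PP
  [6,8] S\N   >
    [6,7] "river" : (S\N)/N
    [7,8] "liked" : N

N/PP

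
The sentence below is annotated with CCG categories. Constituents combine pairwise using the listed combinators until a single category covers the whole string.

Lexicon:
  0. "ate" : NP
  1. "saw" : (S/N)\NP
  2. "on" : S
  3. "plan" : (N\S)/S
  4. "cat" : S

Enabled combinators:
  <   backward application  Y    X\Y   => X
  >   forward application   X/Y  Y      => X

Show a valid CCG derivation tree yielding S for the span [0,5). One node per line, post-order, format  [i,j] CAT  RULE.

[0,5] S   >
  [0,2] S/N   <
    [0,1] "ate" : NP
    [1,2] "saw" : (S/N)\NP
  [2,5] N   <
    [2,3] "on" : S
    [3,5] N\S   >
      [3,4] "plan" : (N\S)/S
      [4,5] "cat" : S

[0,1] NP  lex  "ate"
[1,2] (S/N)\NP  lex  "saw"
[0,2] S/N  <  k=1
[2,3] S  lex  "on"
[3,4] (N\S)/S  lex  "plan"
[4,5] S  lex  "cat"
[3,5] N\S  >  k=4
[2,5] N  <  k=3
[0,5] S  >  k=2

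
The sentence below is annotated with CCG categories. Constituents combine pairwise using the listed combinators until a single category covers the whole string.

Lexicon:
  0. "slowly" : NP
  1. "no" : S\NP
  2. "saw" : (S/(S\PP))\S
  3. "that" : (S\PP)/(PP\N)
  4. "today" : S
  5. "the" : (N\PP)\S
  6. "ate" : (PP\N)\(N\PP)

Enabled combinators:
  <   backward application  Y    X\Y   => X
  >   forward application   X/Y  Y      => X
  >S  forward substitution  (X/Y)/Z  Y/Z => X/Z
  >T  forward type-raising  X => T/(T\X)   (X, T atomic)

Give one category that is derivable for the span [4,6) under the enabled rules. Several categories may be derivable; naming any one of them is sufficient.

N\PP

[0,7] S   >
  [0,3] S/(S\PP)   <
    [0,2] S   <
      [0,1] "slowly" : NP
      [1,2] "no" : S\NP
    [2,3] "saw" : (S/(S\PP))\S
  [3,7] S\PP   >
    [3,4] "that" : (S\PP)/(PP\N)
    [4,7] PP\N   <
      [4,6] N\PP   <
        [4,5] "today" : S
        [5,6] "the" : (N\PP)\S
      [6,7] "ate" : (PP\N)\(N\PP)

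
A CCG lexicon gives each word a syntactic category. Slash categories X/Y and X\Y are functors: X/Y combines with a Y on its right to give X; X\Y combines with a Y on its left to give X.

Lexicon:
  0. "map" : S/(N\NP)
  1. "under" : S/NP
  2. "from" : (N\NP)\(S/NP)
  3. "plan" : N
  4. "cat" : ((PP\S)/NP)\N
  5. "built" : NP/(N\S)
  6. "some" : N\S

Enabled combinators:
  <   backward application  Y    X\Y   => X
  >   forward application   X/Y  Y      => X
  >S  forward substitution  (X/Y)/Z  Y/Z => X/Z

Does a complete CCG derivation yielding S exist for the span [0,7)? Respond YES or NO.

S/(N\NP) S/NP (N\NP)\(S/NP) N ((PP\S)/NP)\N NP/(N\S) N\S
CKY chart[0,7] = {PP}; S ∉ chart

NO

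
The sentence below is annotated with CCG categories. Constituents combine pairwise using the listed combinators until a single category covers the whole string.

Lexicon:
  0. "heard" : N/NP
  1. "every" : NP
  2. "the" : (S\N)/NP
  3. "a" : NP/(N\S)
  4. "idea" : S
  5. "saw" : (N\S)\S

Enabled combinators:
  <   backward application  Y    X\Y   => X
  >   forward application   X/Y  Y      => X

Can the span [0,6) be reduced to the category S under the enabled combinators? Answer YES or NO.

[0,6] S   <
  [0,2] N   >
    [0,1] "heard" : N/NP
    [1,2] "every" : NP
  [2,6] S\N   >
    [2,3] "the" : (S\N)/NP
    [3,6] NP   >
      [3,4] "a" : NP/(N\S)
      [4,6] N\S   <
        [4,5] "idea" : S
        [5,6] "saw" : (N\S)\S

YES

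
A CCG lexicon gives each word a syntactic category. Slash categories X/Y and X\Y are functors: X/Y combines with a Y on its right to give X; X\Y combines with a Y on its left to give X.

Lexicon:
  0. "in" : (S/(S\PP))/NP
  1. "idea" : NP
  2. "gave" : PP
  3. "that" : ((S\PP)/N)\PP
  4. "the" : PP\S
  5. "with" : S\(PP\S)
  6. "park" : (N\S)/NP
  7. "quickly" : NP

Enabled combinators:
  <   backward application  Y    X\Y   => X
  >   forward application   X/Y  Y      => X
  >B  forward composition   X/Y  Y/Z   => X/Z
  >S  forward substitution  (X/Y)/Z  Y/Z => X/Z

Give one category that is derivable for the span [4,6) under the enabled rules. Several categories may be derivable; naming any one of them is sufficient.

[0,8] S   >
  [0,2] S/(S\PP)   >
    [0,1] "in" : (S/(S\PP))/NP
    [1,2] "idea" : NP
  [2,8] S\PP   >
    [2,4] (S\PP)/N   <
      [2,3] "gave" : PP
      [3,4] "that" : ((S\PP)/N)\PP
    [4,8] N   <
      [4,6] S   <
        [4,5] "the" : PP\S
        [5,6] "with" : S\(PP\S)
      [6,8] N\S   >
        [6,7] "park" : (N\S)/NP
        [7,8] "quickly" : NP

S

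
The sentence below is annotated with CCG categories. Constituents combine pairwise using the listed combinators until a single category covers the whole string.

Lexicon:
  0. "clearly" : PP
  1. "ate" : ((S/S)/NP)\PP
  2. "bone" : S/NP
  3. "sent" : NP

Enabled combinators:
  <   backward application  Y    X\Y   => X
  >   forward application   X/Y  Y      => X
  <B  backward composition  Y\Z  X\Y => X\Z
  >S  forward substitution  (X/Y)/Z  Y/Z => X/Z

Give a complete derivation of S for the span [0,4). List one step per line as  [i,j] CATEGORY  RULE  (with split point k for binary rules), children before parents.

[0,4] S   >
  [0,3] S/NP   >S
    [0,2] (S/S)/NP   <
      [0,1] "clearly" : PP
      [1,2] "ate" : ((S/S)/NP)\PP
    [2,3] "bone" : S/NP
  [3,4] "sent" : NP

[0,1] PP  lex  "clearly"
[1,2] ((S/S)/NP)\PP  lex  "ate"
[0,2] (S/S)/NP  <  k=1
[2,3] S/NP  lex  "bone"
[0,3] S/NP  >S  k=2
[3,4] NP  lex  "sent"
[0,4] S  >  k=3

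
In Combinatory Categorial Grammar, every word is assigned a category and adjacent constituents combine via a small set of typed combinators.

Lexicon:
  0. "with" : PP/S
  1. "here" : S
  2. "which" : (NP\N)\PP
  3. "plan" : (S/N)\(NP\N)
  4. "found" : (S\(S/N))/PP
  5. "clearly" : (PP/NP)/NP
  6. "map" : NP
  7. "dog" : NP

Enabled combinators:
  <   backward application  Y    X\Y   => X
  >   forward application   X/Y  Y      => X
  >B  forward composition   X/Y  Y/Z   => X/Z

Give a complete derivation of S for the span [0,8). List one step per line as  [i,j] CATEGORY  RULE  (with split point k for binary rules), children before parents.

[0,1] PP/S  lex  "with"
[1,2] S  lex  "here"
[0,2] PP  >  k=1
[2,3] (NP\N)\PP  lex  "which"
[0,3] NP\N  <  k=2
[3,4] (S/N)\(NP\N)  lex  "plan"
[0,4] S/N  <  k=3
[4,5] (S\(S/N))/PP  lex  "found"
[5,6] (PP/NP)/NP  lex  "clearly"
[6,7] NP  lex  "map"
[5,7] PP/NP  >  k=6
[7,8] NP  lex  "dog"
[5,8] PP  >  k=7
[4,8] S\(S/N)  >  k=5
[0,8] S  <  k=4

[0,8] S   <
  [0,4] S/N   <
    [0,3] NP\N   <
      [0,2] PP   >
        [0,1] "with" : PP/S
        [1,2] "here" : S
      [2,3] "which" : (NP\N)\PP
    [3,4] "plan" : (S/N)\(NP\N)
  [4,8] S\(S/N)   >
    [4,5] "found" : (S\(S/N))/PP
    [5,8] PP   >
      [5,7] PP/NP   >
        [5,6] "clearly" : (PP/NP)/NP
        [6,7] "map" : NP
      [7,8] "dog" : NP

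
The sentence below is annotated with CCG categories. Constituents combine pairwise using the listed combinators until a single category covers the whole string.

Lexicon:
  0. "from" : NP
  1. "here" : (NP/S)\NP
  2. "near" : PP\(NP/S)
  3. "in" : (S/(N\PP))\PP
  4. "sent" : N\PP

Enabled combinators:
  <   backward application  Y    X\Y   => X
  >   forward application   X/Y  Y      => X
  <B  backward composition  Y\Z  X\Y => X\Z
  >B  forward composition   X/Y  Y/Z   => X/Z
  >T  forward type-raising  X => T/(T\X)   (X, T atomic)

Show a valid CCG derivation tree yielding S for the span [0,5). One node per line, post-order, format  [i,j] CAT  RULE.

[0,1] NP  lex  "from"
[1,2] (NP/S)\NP  lex  "here"
[2,3] PP\(NP/S)  lex  "near"
[1,3] PP\NP  <B  k=2
[0,3] PP  <  k=1
[3,4] (S/(N\PP))\PP  lex  "in"
[0,4] S/(N\PP)  <  k=3
[4,5] N\PP  lex  "sent"
[0,5] S  >  k=4

[0,5] S   >
  [0,4] S/(N\PP)   <
    [0,3] PP   <
      [0,1] "from" : NP
      [1,3] PP\NP   <B
        [1,2] "here" : (NP/S)\NP
        [2,3] "near" : PP\(NP/S)
    [3,4] "in" : (S/(N\PP))\PP
  [4,5] "sent" : N\PP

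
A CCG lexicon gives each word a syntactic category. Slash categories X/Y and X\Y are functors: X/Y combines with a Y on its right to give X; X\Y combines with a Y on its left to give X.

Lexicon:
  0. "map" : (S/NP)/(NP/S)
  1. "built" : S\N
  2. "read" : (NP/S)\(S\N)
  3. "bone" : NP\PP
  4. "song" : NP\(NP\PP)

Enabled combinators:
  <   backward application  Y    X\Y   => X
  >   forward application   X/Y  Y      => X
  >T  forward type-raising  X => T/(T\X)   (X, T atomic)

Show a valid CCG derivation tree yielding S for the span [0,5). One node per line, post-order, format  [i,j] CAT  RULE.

[0,1] (S/NP)/(NP/S)  lex  "map"
[1,2] S\N  lex  "built"
[2,3] (NP/S)\(S\N)  lex  "read"
[1,3] NP/S  <  k=2
[0,3] S/NP  >  k=1
[3,4] NP\PP  lex  "bone"
[4,5] NP\(NP\PP)  lex  "song"
[3,5] NP  <  k=4
[0,5] S  >  k=3

[0,5] S   >
  [0,3] S/NP   >
    [0,1] "map" : (S/NP)/(NP/S)
    [1,3] NP/S   <
      [1,2] "built" : S\N
      [2,3] "read" : (NP/S)\(S\N)
  [3,5] NP   <
    [3,4] "bone" : NP\PP
    [4,5] "song" : NP\(NP\PP)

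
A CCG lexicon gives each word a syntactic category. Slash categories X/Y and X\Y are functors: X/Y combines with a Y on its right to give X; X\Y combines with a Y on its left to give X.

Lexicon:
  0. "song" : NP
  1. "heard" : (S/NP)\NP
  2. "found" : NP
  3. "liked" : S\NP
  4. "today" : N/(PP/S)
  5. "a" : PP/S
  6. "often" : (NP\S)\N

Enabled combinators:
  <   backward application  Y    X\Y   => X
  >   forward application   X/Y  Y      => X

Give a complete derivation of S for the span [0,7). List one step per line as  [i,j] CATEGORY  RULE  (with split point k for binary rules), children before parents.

[0,7] S   >
  [0,2] S/NP   <
    [0,1] "song" : NP
    [1,2] "heard" : (S/NP)\NP
  [2,7] NP   <
    [2,4] S   <
      [2,3] "found" : NP
      [3,4] "liked" : S\NP
    [4,7] NP\S   <
      [4,6] N   >
        [4,5] "today" : N/(PP/S)
        [5,6] "a" : PP/S
      [6,7] "often" : (NP\S)\N

[0,1] NP  lex  "song"
[1,2] (S/NP)\NP  lex  "heard"
[0,2] S/NP  <  k=1
[2,3] NP  lex  "found"
[3,4] S\NP  lex  "liked"
[2,4] S  <  k=3
[4,5] N/(PP/S)  lex  "today"
[5,6] PP/S  lex  "a"
[4,6] N  >  k=5
[6,7] (NP\S)\N  lex  "often"
[4,7] NP\S  <  k=6
[2,7] NP  <  k=4
[0,7] S  >  k=2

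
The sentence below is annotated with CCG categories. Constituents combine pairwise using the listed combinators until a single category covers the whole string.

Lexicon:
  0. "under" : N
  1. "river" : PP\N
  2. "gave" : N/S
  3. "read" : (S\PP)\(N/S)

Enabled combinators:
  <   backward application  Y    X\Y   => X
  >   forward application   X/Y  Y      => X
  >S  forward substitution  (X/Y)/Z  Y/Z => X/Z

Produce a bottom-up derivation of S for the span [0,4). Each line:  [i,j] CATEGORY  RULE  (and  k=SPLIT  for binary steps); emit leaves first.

[0,1] N  lex  "under"
[1,2] PP\N  lex  "river"
[0,2] PP  <  k=1
[2,3] N/S  lex  "gave"
[3,4] (S\PP)\(N/S)  lex  "read"
[2,4] S\PP  <  k=3
[0,4] S  <  k=2

[0,4] S   <
  [0,2] PP   <
    [0,1] "under" : N
    [1,2] "river" : PP\N
  [2,4] S\PP   <
    [2,3] "gave" : N/S
    [3,4] "read" : (S\PP)\(N/S)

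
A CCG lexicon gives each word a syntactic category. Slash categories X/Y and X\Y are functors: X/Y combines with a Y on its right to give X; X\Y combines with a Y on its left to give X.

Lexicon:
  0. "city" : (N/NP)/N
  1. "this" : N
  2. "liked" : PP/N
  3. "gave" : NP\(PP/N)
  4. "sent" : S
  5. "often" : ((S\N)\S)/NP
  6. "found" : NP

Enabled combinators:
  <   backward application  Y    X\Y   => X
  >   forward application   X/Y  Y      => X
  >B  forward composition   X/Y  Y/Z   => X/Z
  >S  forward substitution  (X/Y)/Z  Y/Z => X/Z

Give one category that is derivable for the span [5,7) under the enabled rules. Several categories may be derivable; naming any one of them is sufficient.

(S\N)\S

[0,7] S   <
  [0,4] N   >
    [0,2] N/NP   >
      [0,1] "city" : (N/NP)/N
      [1,2] "this" : N
    [2,4] NP   <
      [2,3] "liked" : PP/N
      [3,4] "gave" : NP\(PP/N)
  [4,7] S\N   <
    [4,5] "sent" : S
    [5,7] (S\N)\S   >
      [5,6] "often" : ((S\N)\S)/NP
      [6,7] "found" : NP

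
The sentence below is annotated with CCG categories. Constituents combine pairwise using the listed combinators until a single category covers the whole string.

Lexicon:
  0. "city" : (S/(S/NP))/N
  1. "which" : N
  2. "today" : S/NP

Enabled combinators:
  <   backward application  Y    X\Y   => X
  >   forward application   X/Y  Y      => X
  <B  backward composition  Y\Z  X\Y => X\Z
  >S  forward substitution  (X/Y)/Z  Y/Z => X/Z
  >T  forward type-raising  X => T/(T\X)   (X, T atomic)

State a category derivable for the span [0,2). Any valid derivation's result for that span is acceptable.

S/(S/NP)

[0,3] S   >
  [0,2] S/(S/NP)   >
    [0,1] "city" : (S/(S/NP))/N
    [1,2] "which" : N
  [2,3] "today" : S/NP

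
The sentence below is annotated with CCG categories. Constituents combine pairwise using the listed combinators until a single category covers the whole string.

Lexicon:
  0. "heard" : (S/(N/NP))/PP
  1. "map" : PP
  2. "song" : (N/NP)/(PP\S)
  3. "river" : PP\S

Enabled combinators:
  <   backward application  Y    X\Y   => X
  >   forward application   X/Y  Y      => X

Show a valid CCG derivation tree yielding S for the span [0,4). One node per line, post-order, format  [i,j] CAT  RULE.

[0,4] S   >
  [0,2] S/(N/NP)   >
    [0,1] "heard" : (S/(N/NP))/PP
    [1,2] "map" : PP
  [2,4] N/NP   >
    [2,3] "song" : (N/NP)/(PP\S)
    [3,4] "river" : PP\S

[0,1] (S/(N/NP))/PP  lex  "heard"
[1,2] PP  lex  "map"
[0,2] S/(N/NP)  >  k=1
[2,3] (N/NP)/(PP\S)  lex  "song"
[3,4] PP\S  lex  "river"
[2,4] N/NP  >  k=3
[0,4] S  >  k=2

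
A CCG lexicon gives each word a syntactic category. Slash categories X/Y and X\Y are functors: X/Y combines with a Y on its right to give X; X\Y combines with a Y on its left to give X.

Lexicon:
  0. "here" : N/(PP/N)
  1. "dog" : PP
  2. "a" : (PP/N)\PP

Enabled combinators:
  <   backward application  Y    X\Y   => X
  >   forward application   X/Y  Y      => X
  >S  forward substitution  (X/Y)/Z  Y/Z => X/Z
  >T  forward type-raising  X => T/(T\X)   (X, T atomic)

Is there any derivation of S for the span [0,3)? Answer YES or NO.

NO

N/(PP/N) PP (PP/N)\PP
CKY chart[0,3] = {N, N/(N\N), NP/(NP\N), PP/(PP\N), S/(S\N)}; S ∉ chart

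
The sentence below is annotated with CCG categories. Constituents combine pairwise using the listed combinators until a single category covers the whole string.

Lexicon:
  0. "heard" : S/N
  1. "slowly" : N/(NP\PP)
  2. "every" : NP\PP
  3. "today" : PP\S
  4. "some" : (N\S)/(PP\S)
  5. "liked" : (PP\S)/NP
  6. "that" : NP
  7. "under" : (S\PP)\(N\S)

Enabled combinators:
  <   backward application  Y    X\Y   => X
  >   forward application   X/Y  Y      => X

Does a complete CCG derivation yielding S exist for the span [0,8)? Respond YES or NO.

[0,8] S   <
  [0,4] PP   <
    [0,3] S   >
      [0,1] "heard" : S/N
      [1,3] N   >
        [1,2] "slowly" : N/(NP\PP)
        [2,3] "every" : NP\PP
    [3,4] "today" : PP\S
  [4,8] S\PP   <
    [4,7] N\S   >
      [4,5] "some" : (N\S)/(PP\S)
      [5,7] PP\S   >
        [5,6] "liked" : (PP\S)/NP
        [6,7] "that" : NP
    [7,8] "under" : (S\PP)\(N\S)

YES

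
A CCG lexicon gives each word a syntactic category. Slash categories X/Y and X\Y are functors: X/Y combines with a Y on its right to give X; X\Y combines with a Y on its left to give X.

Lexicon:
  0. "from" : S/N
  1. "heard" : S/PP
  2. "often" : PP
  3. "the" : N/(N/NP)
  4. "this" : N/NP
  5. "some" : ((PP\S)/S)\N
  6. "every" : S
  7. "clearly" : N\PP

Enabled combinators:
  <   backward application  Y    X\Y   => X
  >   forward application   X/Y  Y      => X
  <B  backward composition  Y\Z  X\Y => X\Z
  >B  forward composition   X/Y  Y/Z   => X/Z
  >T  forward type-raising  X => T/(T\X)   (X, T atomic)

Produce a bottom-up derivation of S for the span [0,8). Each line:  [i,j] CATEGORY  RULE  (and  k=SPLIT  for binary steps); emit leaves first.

[0,1] S/N  lex  "from"
[1,2] S/PP  lex  "heard"
[2,3] PP  lex  "often"
[1,3] S  >  k=2
[3,4] N/(N/NP)  lex  "the"
[4,5] N/NP  lex  "this"
[3,5] N  >  k=4
[5,6] ((PP\S)/S)\N  lex  "some"
[3,6] (PP\S)/S  <  k=5
[6,7] S  lex  "every"
[3,7] PP\S  >  k=6
[7,8] N\PP  lex  "clearly"
[3,8] N\S  <B  k=7
[1,8] N  <  k=3
[0,8] S  >  k=1

[0,8] S   >
  [0,1] "from" : S/N
  [1,8] N   <
    [1,3] S   >
      [1,2] "heard" : S/PP
      [2,3] "often" : PP
    [3,8] N\S   <B
      [3,7] PP\S   >
        [3,6] (PP\S)/S   <
          [3,5] N   >
            [3,4] "the" : N/(N/NP)
            [4,5] "this" : N/NP
          [5,6] "some" : ((PP\S)/S)\N
        [6,7] "every" : S
      [7,8] "clearly" : N\PP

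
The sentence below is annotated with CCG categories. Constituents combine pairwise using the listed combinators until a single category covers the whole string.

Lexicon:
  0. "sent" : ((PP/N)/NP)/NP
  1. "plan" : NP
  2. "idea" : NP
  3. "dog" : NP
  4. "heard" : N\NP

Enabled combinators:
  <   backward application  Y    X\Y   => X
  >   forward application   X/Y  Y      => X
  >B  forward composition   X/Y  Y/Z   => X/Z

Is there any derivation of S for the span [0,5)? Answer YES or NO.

NO

((PP/N)/NP)/NP NP NP NP N\NP
CKY chart[0,5] = {PP}; S ∉ chart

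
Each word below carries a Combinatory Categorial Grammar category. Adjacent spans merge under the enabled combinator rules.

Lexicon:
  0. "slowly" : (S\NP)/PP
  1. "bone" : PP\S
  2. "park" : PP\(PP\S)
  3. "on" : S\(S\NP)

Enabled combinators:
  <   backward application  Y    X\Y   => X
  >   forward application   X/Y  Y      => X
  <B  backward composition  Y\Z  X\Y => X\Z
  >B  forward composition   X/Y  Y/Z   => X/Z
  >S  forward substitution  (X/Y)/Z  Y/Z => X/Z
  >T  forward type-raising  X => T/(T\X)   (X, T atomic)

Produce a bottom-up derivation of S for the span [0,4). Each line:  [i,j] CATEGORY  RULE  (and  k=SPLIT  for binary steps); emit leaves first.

[0,1] (S\NP)/PP  lex  "slowly"
[1,2] PP\S  lex  "bone"
[2,3] PP\(PP\S)  lex  "park"
[1,3] PP  <  k=2
[0,3] S\NP  >  k=1
[3,4] S\(S\NP)  lex  "on"
[0,4] S  <  k=3

[0,4] S   <
  [0,3] S\NP   >
    [0,1] "slowly" : (S\NP)/PP
    [1,3] PP   <
      [1,2] "bone" : PP\S
      [2,3] "park" : PP\(PP\S)
  [3,4] "on" : S\(S\NP)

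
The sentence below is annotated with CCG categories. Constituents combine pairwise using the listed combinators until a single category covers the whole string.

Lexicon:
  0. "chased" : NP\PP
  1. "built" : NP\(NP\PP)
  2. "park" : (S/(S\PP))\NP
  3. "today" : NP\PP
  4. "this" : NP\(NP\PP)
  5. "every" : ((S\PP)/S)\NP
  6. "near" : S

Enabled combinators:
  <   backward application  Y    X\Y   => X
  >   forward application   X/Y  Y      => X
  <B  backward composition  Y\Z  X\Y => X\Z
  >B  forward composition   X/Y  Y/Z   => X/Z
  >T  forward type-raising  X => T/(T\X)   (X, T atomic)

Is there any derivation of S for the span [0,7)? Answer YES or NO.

[0,7] S   >
  [0,3] S/(S\PP)   <
    [0,2] NP   <
      [0,1] "chased" : NP\PP
      [1,2] "built" : NP\(NP\PP)
    [2,3] "park" : (S/(S\PP))\NP
  [3,7] S\PP   >
    [3,6] (S\PP)/S   <
      [3,5] NP   <
        [3,4] "today" : NP\PP
        [4,5] "this" : NP\(NP\PP)
      [5,6] "every" : ((S\PP)/S)\NP
    [6,7] "near" : S

YES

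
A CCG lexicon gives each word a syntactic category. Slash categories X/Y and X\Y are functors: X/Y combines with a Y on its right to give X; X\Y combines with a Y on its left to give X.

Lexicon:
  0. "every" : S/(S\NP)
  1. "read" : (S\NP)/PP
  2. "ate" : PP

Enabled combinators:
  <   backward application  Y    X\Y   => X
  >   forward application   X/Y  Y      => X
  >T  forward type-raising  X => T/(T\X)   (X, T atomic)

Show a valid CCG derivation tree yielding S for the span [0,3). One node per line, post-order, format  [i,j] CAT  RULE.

[0,3] S   >
  [0,1] "every" : S/(S\NP)
  [1,3] S\NP   >
    [1,2] "read" : (S\NP)/PP
    [2,3] "ate" : PP

[0,1] S/(S\NP)  lex  "every"
[1,2] (S\NP)/PP  lex  "read"
[2,3] PP  lex  "ate"
[1,3] S\NP  >  k=2
[0,3] S  >  k=1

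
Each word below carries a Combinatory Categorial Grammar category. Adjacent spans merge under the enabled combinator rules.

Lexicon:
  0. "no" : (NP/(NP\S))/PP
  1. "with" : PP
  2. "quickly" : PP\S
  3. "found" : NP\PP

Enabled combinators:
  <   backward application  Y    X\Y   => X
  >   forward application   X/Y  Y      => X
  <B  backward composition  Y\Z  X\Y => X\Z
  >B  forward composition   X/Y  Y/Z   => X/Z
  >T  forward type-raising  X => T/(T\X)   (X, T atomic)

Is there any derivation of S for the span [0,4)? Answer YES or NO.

NO

(NP/(NP\S))/PP PP PP\S NP\PP
CKY chart[0,4] = {N/(N\NP), NP, NP/(NP\NP), PP/(PP\NP), S/(S\NP)}; S ∉ chart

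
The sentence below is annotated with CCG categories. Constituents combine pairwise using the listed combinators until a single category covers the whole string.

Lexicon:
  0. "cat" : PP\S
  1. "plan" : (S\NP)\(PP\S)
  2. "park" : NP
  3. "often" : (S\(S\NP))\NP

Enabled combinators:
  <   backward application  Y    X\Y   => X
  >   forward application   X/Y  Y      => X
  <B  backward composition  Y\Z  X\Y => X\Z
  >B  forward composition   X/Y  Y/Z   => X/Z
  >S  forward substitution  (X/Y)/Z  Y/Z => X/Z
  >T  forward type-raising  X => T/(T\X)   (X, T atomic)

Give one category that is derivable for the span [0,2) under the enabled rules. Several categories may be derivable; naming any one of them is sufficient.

[0,4] S   <
  [0,2] S\NP   <
    [0,1] "cat" : PP\S
    [1,2] "plan" : (S\NP)\(PP\S)
  [2,4] S\(S\NP)   <
    [2,3] "park" : NP
    [3,4] "often" : (S\(S\NP))\NP

S\NP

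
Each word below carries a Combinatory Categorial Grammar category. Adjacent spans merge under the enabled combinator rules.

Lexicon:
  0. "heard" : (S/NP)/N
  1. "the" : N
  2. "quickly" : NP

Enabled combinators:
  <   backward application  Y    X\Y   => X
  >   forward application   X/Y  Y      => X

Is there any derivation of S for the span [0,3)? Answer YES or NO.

YES

[0,3] S   >
  [0,2] S/NP   >
    [0,1] "heard" : (S/NP)/N
    [1,2] "the" : N
  [2,3] "quickly" : NP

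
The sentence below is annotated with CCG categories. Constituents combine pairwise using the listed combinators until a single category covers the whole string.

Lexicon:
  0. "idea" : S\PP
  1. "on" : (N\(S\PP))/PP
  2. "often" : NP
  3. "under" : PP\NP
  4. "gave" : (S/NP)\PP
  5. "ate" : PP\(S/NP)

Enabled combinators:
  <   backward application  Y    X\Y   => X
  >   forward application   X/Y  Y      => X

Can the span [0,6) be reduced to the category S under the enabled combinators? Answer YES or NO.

S\PP (N\(S\PP))/PP NP PP\NP (S/NP)\PP PP\(S/NP)
CKY chart[0,6] = {N}; S ∉ chart

NO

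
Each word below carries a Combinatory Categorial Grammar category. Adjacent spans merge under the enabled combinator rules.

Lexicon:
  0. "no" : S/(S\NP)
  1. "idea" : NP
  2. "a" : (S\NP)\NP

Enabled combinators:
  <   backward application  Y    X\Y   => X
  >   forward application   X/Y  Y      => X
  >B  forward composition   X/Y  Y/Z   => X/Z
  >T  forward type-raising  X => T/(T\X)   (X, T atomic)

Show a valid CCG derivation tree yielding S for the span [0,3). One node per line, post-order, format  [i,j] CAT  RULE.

[0,1] S/(S\NP)  lex  "no"
[1,2] NP  lex  "idea"
[2,3] (S\NP)\NP  lex  "a"
[1,3] S\NP  <  k=2
[0,3] S  >  k=1

[0,3] S   >
  [0,1] "no" : S/(S\NP)
  [1,3] S\NP   <
    [1,2] "idea" : NP
    [2,3] "a" : (S\NP)\NP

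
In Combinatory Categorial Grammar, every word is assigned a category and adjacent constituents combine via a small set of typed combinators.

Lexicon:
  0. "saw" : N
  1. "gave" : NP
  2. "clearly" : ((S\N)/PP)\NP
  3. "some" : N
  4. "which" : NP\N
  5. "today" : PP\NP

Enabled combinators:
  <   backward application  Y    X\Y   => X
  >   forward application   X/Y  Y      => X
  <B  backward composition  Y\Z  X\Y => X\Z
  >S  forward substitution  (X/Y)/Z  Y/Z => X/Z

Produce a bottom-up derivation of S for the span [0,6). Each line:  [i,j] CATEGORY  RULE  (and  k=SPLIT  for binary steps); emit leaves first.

[0,6] S   <
  [0,1] "saw" : N
  [1,6] S\N   >
    [1,3] (S\N)/PP   <
      [1,2] "gave" : NP
      [2,3] "clearly" : ((S\N)/PP)\NP
    [3,6] PP   <
      [3,4] "some" : N
      [4,6] PP\N   <B
        [4,5] "which" : NP\N
        [5,6] "today" : PP\NP

[0,1] N  lex  "saw"
[1,2] NP  lex  "gave"
[2,3] ((S\N)/PP)\NP  lex  "clearly"
[1,3] (S\N)/PP  <  k=2
[3,4] N  lex  "some"
[4,5] NP\N  lex  "which"
[5,6] PP\NP  lex  "today"
[4,6] PP\N  <B  k=5
[3,6] PP  <  k=4
[1,6] S\N  >  k=3
[0,6] S  <  k=1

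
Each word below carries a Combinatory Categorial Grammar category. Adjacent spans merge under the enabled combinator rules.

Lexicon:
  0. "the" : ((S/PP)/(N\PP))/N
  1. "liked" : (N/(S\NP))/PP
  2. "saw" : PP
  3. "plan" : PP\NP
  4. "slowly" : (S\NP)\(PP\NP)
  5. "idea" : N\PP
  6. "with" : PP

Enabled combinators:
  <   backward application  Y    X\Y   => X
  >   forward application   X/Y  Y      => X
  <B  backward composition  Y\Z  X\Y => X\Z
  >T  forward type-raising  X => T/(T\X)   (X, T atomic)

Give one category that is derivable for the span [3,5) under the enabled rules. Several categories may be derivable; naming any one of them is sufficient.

S\NP

[0,7] S   >
  [0,6] S/PP   >
    [0,5] (S/PP)/(N\PP)   >
      [0,1] "the" : ((S/PP)/(N\PP))/N
      [1,5] N   >
        [1,3] N/(S\NP)   >
          [1,2] "liked" : (N/(S\NP))/PP
          [2,3] "saw" : PP
        [3,5] S\NP   <
          [3,4] "plan" : PP\NP
          [4,5] "slowly" : (S\NP)\(PP\NP)
    [5,6] "idea" : N\PP
  [6,7] "with" : PP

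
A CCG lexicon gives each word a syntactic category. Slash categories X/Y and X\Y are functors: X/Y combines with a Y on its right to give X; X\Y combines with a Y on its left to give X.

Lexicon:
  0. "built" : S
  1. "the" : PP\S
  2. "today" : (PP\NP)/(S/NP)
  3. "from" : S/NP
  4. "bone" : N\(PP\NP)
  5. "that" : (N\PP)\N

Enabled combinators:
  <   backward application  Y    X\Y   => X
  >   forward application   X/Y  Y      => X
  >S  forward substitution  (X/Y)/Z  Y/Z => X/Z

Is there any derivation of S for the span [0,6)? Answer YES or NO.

S PP\S (PP\NP)/(S/NP) S/NP N\(PP\NP) (N\PP)\N
CKY chart[0,6] = {N}; S ∉ chart

NO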